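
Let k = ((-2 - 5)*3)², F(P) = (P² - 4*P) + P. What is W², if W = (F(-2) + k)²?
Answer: 41371966801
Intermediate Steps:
F(P) = P² - 3*P
k = 441 (k = (-7*3)² = (-21)² = 441)
W = 203401 (W = (-2*(-3 - 2) + 441)² = (-2*(-5) + 441)² = (10 + 441)² = 451² = 203401)
W² = 203401² = 41371966801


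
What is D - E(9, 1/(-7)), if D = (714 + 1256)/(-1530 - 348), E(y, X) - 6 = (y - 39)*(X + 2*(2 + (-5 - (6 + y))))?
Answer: -7173343/6573 ≈ -1091.3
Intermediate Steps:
E(y, X) = 6 + (-39 + y)*(-18 + X - 2*y) (E(y, X) = 6 + (y - 39)*(X + 2*(2 + (-5 - (6 + y)))) = 6 + (-39 + y)*(X + 2*(2 + (-5 + (-6 - y)))) = 6 + (-39 + y)*(X + 2*(2 + (-11 - y))) = 6 + (-39 + y)*(X + 2*(-9 - y)) = 6 + (-39 + y)*(X + (-18 - 2*y)) = 6 + (-39 + y)*(-18 + X - 2*y))
D = -985/939 (D = 1970/(-1878) = 1970*(-1/1878) = -985/939 ≈ -1.0490)
D - E(9, 1/(-7)) = -985/939 - (708 - 39/(-7) - 2*9² + 60*9 + 9/(-7)) = -985/939 - (708 - 39*(-⅐) - 2*81 + 540 - ⅐*9) = -985/939 - (708 + 39/7 - 162 + 540 - 9/7) = -985/939 - 1*7632/7 = -985/939 - 7632/7 = -7173343/6573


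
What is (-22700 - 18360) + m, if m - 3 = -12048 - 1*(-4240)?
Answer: -48865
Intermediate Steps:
m = -7805 (m = 3 + (-12048 - 1*(-4240)) = 3 + (-12048 + 4240) = 3 - 7808 = -7805)
(-22700 - 18360) + m = (-22700 - 18360) - 7805 = -41060 - 7805 = -48865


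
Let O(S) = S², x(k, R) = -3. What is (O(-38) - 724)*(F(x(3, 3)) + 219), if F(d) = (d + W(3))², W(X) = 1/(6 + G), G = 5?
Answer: 19816560/121 ≈ 1.6377e+5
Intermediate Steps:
W(X) = 1/11 (W(X) = 1/(6 + 5) = 1/11)
F(d) = (1/11 + d)² (F(d) = (d + 1/11)² = (1/11 + d)²)
(O(-38) - 724)*(F(x(3, 3)) + 219) = ((-38)² - 724)*((1 + 11*(-3))²/121 + 219) = (1444 - 724)*((1 - 33)²/121 + 219) = 720*((1/121)*(-32)² + 219) = 720*((1/121)*1024 + 219) = 720*(1024/121 + 219) = 720*(27523/121) = 19816560/121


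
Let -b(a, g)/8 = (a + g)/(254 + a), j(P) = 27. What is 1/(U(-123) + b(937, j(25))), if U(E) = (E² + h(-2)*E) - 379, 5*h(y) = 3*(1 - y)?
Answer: 5955/86479253 ≈ 6.8860e-5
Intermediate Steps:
h(y) = ⅗ - 3*y/5 (h(y) = (3*(1 - y))/5 = (3 - 3*y)/5 = ⅗ - 3*y/5)
b(a, g) = -8*(a + g)/(254 + a)
U(E) = -379 + E² + 9*E/5 (U(E) = (E² + (⅗ - ⅗*(-2))*E) - 379 = (E² + (⅗ + 6/5)*E) - 379 = (E² + 9*E/5) - 379 = -379 + E² + 9*E/5)
1/(U(-123) + b(937, j(25))) = 1/((-379 + (-123)² + (9/5)*(-123)) + 8*(-1*937 - 1*27)/(254 + 937)) = 1/((-379 + 15129 - 1107/5) + 8*(-937 - 27)/1191) = 1/(72643/5 + 8*(1/1191)*(-964)) = 1/(72643/5 - 7712/1191) = 1/(86479253/5955) = 5955/86479253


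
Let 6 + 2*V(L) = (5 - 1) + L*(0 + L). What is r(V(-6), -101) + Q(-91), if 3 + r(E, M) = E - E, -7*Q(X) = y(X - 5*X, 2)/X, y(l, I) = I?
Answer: -1909/637 ≈ -2.9969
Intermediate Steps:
V(L) = -1 + L**2/2 (V(L) = -3 + ((5 - 1) + L*(0 + L))/2 = -3 + (4 + L*L)/2 = -3 + (4 + L**2)/2 = -3 + (2 + L**2/2) = -1 + L**2/2)
Q(X) = -2/(7*X)
r(E, M) = -3 (r(E, M) = -3 + (E - E) = -3 + 0 = -3)
r(V(-6), -101) + Q(-91) = -3 - 2/7/(-91) = -3 - 2/7*(-1/91) = -3 + 2/637 = -1909/637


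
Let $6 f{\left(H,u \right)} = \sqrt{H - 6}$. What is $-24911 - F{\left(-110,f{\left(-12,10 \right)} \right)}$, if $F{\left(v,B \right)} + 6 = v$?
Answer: $-24795$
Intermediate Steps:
$f{\left(H,u \right)} = \frac{\sqrt{-6 + H}}{6}$ ($f{\left(H,u \right)} = \frac{\sqrt{H - 6}}{6} = \frac{\sqrt{-6 + H}}{6}$)
$F{\left(v,B \right)} = -6 + v$
$-24911 - F{\left(-110,f{\left(-12,10 \right)} \right)} = -24911 - \left(-6 - 110\right) = -24911 - -116 = -24911 + 116 = -24795$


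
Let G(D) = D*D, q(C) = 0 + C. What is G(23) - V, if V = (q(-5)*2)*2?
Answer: 549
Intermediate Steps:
q(C) = C
G(D) = D²
V = -20 (V = -5*2*2 = -10*2 = -20)
G(23) - V = 23² - 1*(-20) = 529 + 20 = 549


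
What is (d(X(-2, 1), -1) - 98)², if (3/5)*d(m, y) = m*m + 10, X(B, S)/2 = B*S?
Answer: 26896/9 ≈ 2988.4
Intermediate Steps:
X(B, S) = 2*B*S (X(B, S) = 2*(B*S) = 2*B*S)
d(m, y) = 50/3 + 5*m²/3 (d(m, y) = 5*(m*m + 10)/3 = 5*(m² + 10)/3 = 5*(10 + m²)/3 = 50/3 + 5*m²/3)
(d(X(-2, 1), -1) - 98)² = ((50/3 + 5*(2*(-2)*1)²/3) - 98)² = ((50/3 + (5/3)*(-4)²) - 98)² = ((50/3 + (5/3)*16) - 98)² = ((50/3 + 80/3) - 98)² = (130/3 - 98)² = (-164/3)² = 26896/9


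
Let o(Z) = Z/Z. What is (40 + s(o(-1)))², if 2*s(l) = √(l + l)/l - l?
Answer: (79 + √2)²/4 ≈ 1616.6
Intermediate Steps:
o(Z) = 1
s(l) = -l/2 + √2/(2*√l) (s(l) = (√(l + l)/l - l)/2 = (√(2*l)/l - l)/2 = ((√2*√l)/l - l)/2 = (√2/√l - l)/2 = (-l + √2/√l)/2 = -l/2 + √2/(2*√l))
(40 + s(o(-1)))² = (40 + (-½*1 + √2/(2*√1)))² = (40 + (-½ + (½)*√2*1))² = (40 + (-½ + √2/2))² = (79/2 + √2/2)²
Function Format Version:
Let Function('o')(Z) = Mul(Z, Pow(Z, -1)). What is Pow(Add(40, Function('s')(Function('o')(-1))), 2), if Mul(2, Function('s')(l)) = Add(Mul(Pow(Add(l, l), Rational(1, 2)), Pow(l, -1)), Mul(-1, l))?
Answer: Mul(Rational(1, 4), Pow(Add(79, Pow(2, Rational(1, 2))), 2)) ≈ 1616.6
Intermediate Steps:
Function('o')(Z) = 1
Function('s')(l) = Add(Mul(Rational(-1, 2), l), Mul(Rational(1, 2), Pow(2, Rational(1, 2)), Pow(l, Rational(-1, 2)))) (Function('s')(l) = Mul(Rational(1, 2), Add(Mul(Pow(Add(l, l), Rational(1, 2)), Pow(l, -1)), Mul(-1, l))) = Mul(Rational(1, 2), Add(Mul(Pow(Mul(2, l), Rational(1, 2)), Pow(l, -1)), Mul(-1, l))) = Mul(Rational(1, 2), Add(Mul(Mul(Pow(2, Rational(1, 2)), Pow(l, Rational(1, 2))), Pow(l, -1)), Mul(-1, l))) = Mul(Rational(1, 2), Add(Mul(Pow(2, Rational(1, 2)), Pow(l, Rational(-1, 2))), Mul(-1, l))) = Mul(Rational(1, 2), Add(Mul(-1, l), Mul(Pow(2, Rational(1, 2)), Pow(l, Rational(-1, 2))))) = Add(Mul(Rational(-1, 2), l), Mul(Rational(1, 2), Pow(2, Rational(1, 2)), Pow(l, Rational(-1, 2)))))
Pow(Add(40, Function('s')(Function('o')(-1))), 2) = Pow(Add(40, Add(Mul(Rational(-1, 2), 1), Mul(Rational(1, 2), Pow(2, Rational(1, 2)), Pow(1, Rational(-1, 2))))), 2) = Pow(Add(40, Add(Rational(-1, 2), Mul(Rational(1, 2), Pow(2, Rational(1, 2)), 1))), 2) = Pow(Add(40, Add(Rational(-1, 2), Mul(Rational(1, 2), Pow(2, Rational(1, 2))))), 2) = Pow(Add(Rational(79, 2), Mul(Rational(1, 2), Pow(2, Rational(1, 2)))), 2)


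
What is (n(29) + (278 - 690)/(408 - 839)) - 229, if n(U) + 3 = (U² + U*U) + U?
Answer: 637861/431 ≈ 1480.0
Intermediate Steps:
n(U) = -3 + U + 2*U² (n(U) = -3 + ((U² + U*U) + U) = -3 + ((U² + U²) + U) = -3 + (2*U² + U) = -3 + (U + 2*U²) = -3 + U + 2*U²)
(n(29) + (278 - 690)/(408 - 839)) - 229 = ((-3 + 29 + 2*29²) + (278 - 690)/(408 - 839)) - 229 = ((-3 + 29 + 2*841) - 412/(-431)) - 229 = ((-3 + 29 + 1682) - 412*(-1/431)) - 229 = (1708 + 412/431) - 229 = 736560/431 - 229 = 637861/431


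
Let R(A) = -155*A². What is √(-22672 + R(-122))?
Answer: 2*I*√582423 ≈ 1526.3*I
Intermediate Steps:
√(-22672 + R(-122)) = √(-22672 - 155*(-122)²) = √(-22672 - 155*14884) = √(-22672 - 2307020) = √(-2329692) = 2*I*√582423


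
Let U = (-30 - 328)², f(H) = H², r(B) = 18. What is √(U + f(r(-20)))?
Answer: 2*√32122 ≈ 358.45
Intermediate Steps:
U = 128164 (U = (-358)² = 128164)
√(U + f(r(-20))) = √(128164 + 18²) = √(128164 + 324) = √128488 = 2*√32122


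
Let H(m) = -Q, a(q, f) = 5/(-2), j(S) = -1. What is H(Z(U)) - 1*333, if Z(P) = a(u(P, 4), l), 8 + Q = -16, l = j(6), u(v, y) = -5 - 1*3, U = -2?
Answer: -309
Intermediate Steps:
u(v, y) = -8 (u(v, y) = -5 - 3 = -8)
l = -1
Q = -24 (Q = -8 - 16 = -24)
a(q, f) = -5/2 (a(q, f) = 5*(-½) = -5/2)
Z(P) = -5/2
H(m) = 24 (H(m) = -1*(-24) = 24)
H(Z(U)) - 1*333 = 24 - 1*333 = 24 - 333 = -309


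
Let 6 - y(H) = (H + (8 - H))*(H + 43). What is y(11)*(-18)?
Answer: 7668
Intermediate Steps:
y(H) = -338 - 8*H (y(H) = 6 - (H + (8 - H))*(H + 43) = 6 - 8*(43 + H) = 6 - (344 + 8*H) = 6 + (-344 - 8*H) = -338 - 8*H)
y(11)*(-18) = (-338 - 8*11)*(-18) = (-338 - 88)*(-18) = -426*(-18) = 7668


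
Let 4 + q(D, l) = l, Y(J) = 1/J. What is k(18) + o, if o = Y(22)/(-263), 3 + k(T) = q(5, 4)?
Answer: -17359/5786 ≈ -3.0002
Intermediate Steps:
q(D, l) = -4 + l
k(T) = -3 (k(T) = -3 + (-4 + 4) = -3 + 0 = -3)
o = -1/5786 (o = 1/(22*(-263)) = (1/22)*(-1/263) = -1/5786 ≈ -0.00017283)
k(18) + o = -3 - 1/5786 = -17359/5786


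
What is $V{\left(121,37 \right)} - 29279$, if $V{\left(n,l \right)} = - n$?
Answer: $-29400$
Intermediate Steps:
$V{\left(121,37 \right)} - 29279 = \left(-1\right) 121 - 29279 = -121 - 29279 = -29400$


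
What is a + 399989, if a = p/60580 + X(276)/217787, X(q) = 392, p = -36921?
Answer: 5277261437932473/13193536460 ≈ 3.9999e+5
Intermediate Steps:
a = -8017166467/13193536460 (a = -36921/60580 + 392/217787 = -8017166467/13193536460 ≈ -0.60766)
a + 399989 = -8017166467/13193536460 + 399989 = 5277261437932473/13193536460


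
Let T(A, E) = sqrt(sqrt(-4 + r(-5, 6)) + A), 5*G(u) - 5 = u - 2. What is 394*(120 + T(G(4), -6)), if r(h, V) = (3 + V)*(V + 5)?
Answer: 47280 + 394*sqrt(35 + 25*sqrt(95))/5 ≈ 48595.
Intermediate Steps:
r(h, V) = (3 + V)*(5 + V)
G(u) = 3/5 + u/5 (G(u) = 1 + (u - 2)/5 = 1 + (-2 + u)/5 = 1 + (-2/5 + u/5) = 3/5 + u/5)
T(A, E) = sqrt(A + sqrt(95)) (T(A, E) = sqrt(sqrt(-4 + (15 + 6**2 + 8*6)) + A) = sqrt(sqrt(-4 + (15 + 36 + 48)) + A) = sqrt(sqrt(-4 + 99) + A) = sqrt(sqrt(95) + A) = sqrt(A + sqrt(95)))
394*(120 + T(G(4), -6)) = 394*(120 + sqrt((3/5 + (1/5)*4) + sqrt(95))) = 394*(120 + sqrt((3/5 + 4/5) + sqrt(95))) = 394*(120 + sqrt(7/5 + sqrt(95))) = 47280 + 394*sqrt(7/5 + sqrt(95))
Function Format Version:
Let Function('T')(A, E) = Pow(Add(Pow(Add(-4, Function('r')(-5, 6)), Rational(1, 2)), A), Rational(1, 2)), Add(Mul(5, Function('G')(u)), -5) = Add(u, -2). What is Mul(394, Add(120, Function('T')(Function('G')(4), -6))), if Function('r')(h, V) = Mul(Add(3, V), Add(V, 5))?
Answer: Add(47280, Mul(Rational(394, 5), Pow(Add(35, Mul(25, Pow(95, Rational(1, 2)))), Rational(1, 2)))) ≈ 48595.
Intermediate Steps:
Function('r')(h, V) = Mul(Add(3, V), Add(5, V))
Function('G')(u) = Add(Rational(3, 5), Mul(Rational(1, 5), u)) (Function('G')(u) = Add(1, Mul(Rational(1, 5), Add(u, -2))) = Add(1, Mul(Rational(1, 5), Add(-2, u))) = Add(1, Add(Rational(-2, 5), Mul(Rational(1, 5), u))) = Add(Rational(3, 5), Mul(Rational(1, 5), u)))
Function('T')(A, E) = Pow(Add(A, Pow(95, Rational(1, 2))), Rational(1, 2)) (Function('T')(A, E) = Pow(Add(Pow(Add(-4, Add(15, Pow(6, 2), Mul(8, 6))), Rational(1, 2)), A), Rational(1, 2)) = Pow(Add(Pow(Add(-4, Add(15, 36, 48)), Rational(1, 2)), A), Rational(1, 2)) = Pow(Add(Pow(Add(-4, 99), Rational(1, 2)), A), Rational(1, 2)) = Pow(Add(Pow(95, Rational(1, 2)), A), Rational(1, 2)) = Pow(Add(A, Pow(95, Rational(1, 2))), Rational(1, 2)))
Mul(394, Add(120, Function('T')(Function('G')(4), -6))) = Mul(394, Add(120, Pow(Add(Add(Rational(3, 5), Mul(Rational(1, 5), 4)), Pow(95, Rational(1, 2))), Rational(1, 2)))) = Mul(394, Add(120, Pow(Add(Add(Rational(3, 5), Rational(4, 5)), Pow(95, Rational(1, 2))), Rational(1, 2)))) = Mul(394, Add(120, Pow(Add(Rational(7, 5), Pow(95, Rational(1, 2))), Rational(1, 2)))) = Add(47280, Mul(394, Pow(Add(Rational(7, 5), Pow(95, Rational(1, 2))), Rational(1, 2))))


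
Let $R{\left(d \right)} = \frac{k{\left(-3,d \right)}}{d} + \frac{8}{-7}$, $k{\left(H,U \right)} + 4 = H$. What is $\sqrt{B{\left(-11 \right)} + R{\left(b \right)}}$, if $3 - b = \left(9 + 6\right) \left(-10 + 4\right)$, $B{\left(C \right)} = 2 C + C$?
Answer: $\frac{2 i \sqrt{3625419}}{651} \approx 5.8496 i$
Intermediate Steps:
$B{\left(C \right)} = 3 C$
$k{\left(H,U \right)} = -4 + H$
$b = 93$ ($b = 3 - \left(9 + 6\right) \left(-10 + 4\right) = 3 - 15 \left(-6\right) = 3 - -90 = 3 + 90 = 93$)
$R{\left(d \right)} = - \frac{8}{7} - \frac{7}{d}$ ($R{\left(d \right)} = \frac{-4 - 3}{d} + \frac{8}{-7} = - \frac{7}{d} + 8 \left(- \frac{1}{7}\right) = - \frac{7}{d} - \frac{8}{7} = - \frac{8}{7} - \frac{7}{d}$)
$\sqrt{B{\left(-11 \right)} + R{\left(b \right)}} = \sqrt{3 \left(-11\right) - \left(\frac{8}{7} + \frac{7}{93}\right)} = \sqrt{-33 - \frac{793}{651}} = \sqrt{- \frac{22276}{651}} = \frac{2 i \sqrt{3625419}}{651}$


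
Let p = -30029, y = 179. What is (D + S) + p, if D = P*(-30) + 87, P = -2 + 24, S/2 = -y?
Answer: -30960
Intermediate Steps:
S = -358 (S = 2*(-1*179) = 2*(-179) = -358)
P = 22
D = -573 (D = 22*(-30) + 87 = -660 + 87 = -573)
(D + S) + p = (-573 - 358) - 30029 = -931 - 30029 = -30960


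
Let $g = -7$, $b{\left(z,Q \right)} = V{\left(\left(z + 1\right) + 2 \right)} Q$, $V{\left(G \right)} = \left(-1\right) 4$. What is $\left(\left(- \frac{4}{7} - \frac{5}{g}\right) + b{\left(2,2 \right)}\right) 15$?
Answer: $- \frac{825}{7} \approx -117.86$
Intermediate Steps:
$V{\left(G \right)} = -4$
$b{\left(z,Q \right)} = - 4 Q$
$\left(\left(- \frac{4}{7} - \frac{5}{g}\right) + b{\left(2,2 \right)}\right) 15 = \left(\left(- \frac{4}{7} - \frac{5}{-7}\right) - 8\right) 15 = \left(\left(\left(-4\right) \frac{1}{7} - - \frac{5}{7}\right) - 8\right) 15 = \left(\left(- \frac{4}{7} + \frac{5}{7}\right) - 8\right) 15 = \left(\frac{1}{7} - 8\right) 15 = \left(- \frac{55}{7}\right) 15 = - \frac{825}{7}$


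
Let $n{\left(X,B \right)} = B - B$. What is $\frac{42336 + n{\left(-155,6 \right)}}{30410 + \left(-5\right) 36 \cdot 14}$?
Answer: $\frac{21168}{13945} \approx 1.518$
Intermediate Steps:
$n{\left(X,B \right)} = 0$
$\frac{42336 + n{\left(-155,6 \right)}}{30410 + \left(-5\right) 36 \cdot 14} = \frac{42336 + 0}{30410 + \left(-5\right) 36 \cdot 14} = \frac{42336}{30410 - 2520} = \frac{42336}{27890} = 42336 \cdot \frac{1}{27890} = \frac{21168}{13945}$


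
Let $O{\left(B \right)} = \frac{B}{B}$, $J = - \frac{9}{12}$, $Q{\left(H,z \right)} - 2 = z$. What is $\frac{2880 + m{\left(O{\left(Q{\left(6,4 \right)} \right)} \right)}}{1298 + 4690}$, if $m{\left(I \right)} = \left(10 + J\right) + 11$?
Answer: $\frac{3867}{7984} \approx 0.48434$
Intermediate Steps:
$Q{\left(H,z \right)} = 2 + z$
$J = - \frac{3}{4}$ ($J = \left(-9\right) \frac{1}{12} = - \frac{3}{4} \approx -0.75$)
$O{\left(B \right)} = 1$
$m{\left(I \right)} = \frac{81}{4}$ ($m{\left(I \right)} = \left(10 - \frac{3}{4}\right) + 11 = \frac{37}{4} + 11 = \frac{81}{4}$)
$\frac{2880 + m{\left(O{\left(Q{\left(6,4 \right)} \right)} \right)}}{1298 + 4690} = \frac{2880 + \frac{81}{4}}{1298 + 4690} = \frac{11601}{4 \cdot 5988} = \frac{11601}{4} \cdot \frac{1}{5988} = \frac{3867}{7984}$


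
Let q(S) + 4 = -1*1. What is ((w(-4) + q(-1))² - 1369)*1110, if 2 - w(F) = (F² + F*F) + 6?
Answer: 346320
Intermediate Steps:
q(S) = -5 (q(S) = -4 - 1*1 = -4 - 1 = -5)
w(F) = -4 - 2*F² (w(F) = 2 - ((F² + F*F) + 6) = 2 - ((F² + F²) + 6) = 2 - (2*F² + 6) = 2 - (6 + 2*F²) = 2 + (-6 - 2*F²) = -4 - 2*F²)
((w(-4) + q(-1))² - 1369)*1110 = (((-4 - 2*(-4)²) - 5)² - 1369)*1110 = (((-4 - 2*16) - 5)² - 1369)*1110 = (((-4 - 32) - 5)² - 1369)*1110 = ((-36 - 5)² - 1369)*1110 = ((-41)² - 1369)*1110 = (1681 - 1369)*1110 = 312*1110 = 346320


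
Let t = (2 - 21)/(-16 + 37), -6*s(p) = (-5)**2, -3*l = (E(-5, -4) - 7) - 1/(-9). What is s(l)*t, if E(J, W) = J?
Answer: 475/126 ≈ 3.7698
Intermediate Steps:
l = 107/27 (l = -((-5 - 7) - 1/(-9))/3 = -(-12 - 1*(-1/9))/3 = -(-12 + 1/9)/3 = -1/3*(-107/9) = 107/27 ≈ 3.9630)
s(p) = -25/6 (s(p) = -1/6*(-5)**2 = -1/6*25 = -25/6)
t = -19/21 ≈ -0.90476
s(l)*t = -25/6*(-19/21) = 475/126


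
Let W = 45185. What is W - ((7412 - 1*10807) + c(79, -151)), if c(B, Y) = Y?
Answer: 48731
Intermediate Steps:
W - ((7412 - 1*10807) + c(79, -151)) = 45185 - ((7412 - 1*10807) - 151) = 45185 - ((7412 - 10807) - 151) = 45185 - (-3395 - 151) = 45185 - 1*(-3546) = 45185 + 3546 = 48731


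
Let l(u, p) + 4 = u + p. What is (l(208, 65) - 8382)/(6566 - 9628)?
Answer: 8113/3062 ≈ 2.6496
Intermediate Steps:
l(u, p) = -4 + p + u (l(u, p) = -4 + (u + p) = -4 + (p + u) = -4 + p + u)
(l(208, 65) - 8382)/(6566 - 9628) = ((-4 + 65 + 208) - 8382)/(6566 - 9628) = (269 - 8382)/(-3062) = -8113*(-1/3062) = 8113/3062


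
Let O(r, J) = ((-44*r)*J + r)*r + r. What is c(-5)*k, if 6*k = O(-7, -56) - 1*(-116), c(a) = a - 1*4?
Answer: -181341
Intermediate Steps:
c(a) = -4 + a (c(a) = a - 4 = -4 + a)
O(r, J) = r + r*(r - 44*J*r) (O(r, J) = (-44*J*r + r)*r + r = (r - 44*J*r)*r + r = r*(r - 44*J*r) + r = r + r*(r - 44*J*r))
k = 20149 (k = (-7*(1 - 7 - 44*(-56)*(-7)) - 1*(-116))/6 = (-7*(1 - 7 - 17248) + 116)/6 = (-7*(-17254) + 116)/6 = (120778 + 116)/6 = (1/6)*120894 = 20149)
c(-5)*k = (-4 - 5)*20149 = -9*20149 = -181341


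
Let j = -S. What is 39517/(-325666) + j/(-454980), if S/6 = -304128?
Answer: -51020361679/12347626390 ≈ -4.1320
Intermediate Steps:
S = -1824768 (S = 6*(-304128) = -1824768)
j = 1824768 (j = -1*(-1824768) = 1824768)
39517/(-325666) + j/(-454980) = 39517/(-325666) + 1824768/(-454980) = 39517*(-1/325666) + 1824768*(-1/454980) = -39517/325666 - 152064/37915 = -51020361679/12347626390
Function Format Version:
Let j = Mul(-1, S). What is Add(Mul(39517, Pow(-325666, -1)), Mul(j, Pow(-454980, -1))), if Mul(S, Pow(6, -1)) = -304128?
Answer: Rational(-51020361679, 12347626390) ≈ -4.1320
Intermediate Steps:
S = -1824768 (S = Mul(6, -304128) = -1824768)
j = 1824768 (j = Mul(-1, -1824768) = 1824768)
Add(Mul(39517, Pow(-325666, -1)), Mul(j, Pow(-454980, -1))) = Add(Mul(39517, Pow(-325666, -1)), Mul(1824768, Pow(-454980, -1))) = Add(Mul(39517, Rational(-1, 325666)), Mul(1824768, Rational(-1, 454980))) = Add(Rational(-39517, 325666), Rational(-152064, 37915)) = Rational(-51020361679, 12347626390)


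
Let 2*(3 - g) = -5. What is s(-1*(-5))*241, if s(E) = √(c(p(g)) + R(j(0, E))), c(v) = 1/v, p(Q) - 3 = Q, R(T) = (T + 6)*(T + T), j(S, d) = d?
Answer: 2892*√221/17 ≈ 2529.0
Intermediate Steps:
g = 11/2 (g = 3 - ½*(-5) = 3 + 5/2 = 11/2 ≈ 5.5000)
R(T) = 2*T*(6 + T) (R(T) = (6 + T)*(2*T) = 2*T*(6 + T))
p(Q) = 3 + Q
s(E) = √(2/17 + 2*E*(6 + E)) (s(E) = √(1/(3 + 11/2) + 2*E*(6 + E)) = √(1/(17/2) + 2*E*(6 + E)) = √(2/17 + 2*E*(6 + E)))
s(-1*(-5))*241 = (√34*√(1 + 17*(-1*(-5))*(6 - 1*(-5)))/17)*241 = (√34*√(1 + 17*5*(6 + 5))/17)*241 = (√34*√(1 + 17*5*11)/17)*241 = (√34*√(1 + 935)/17)*241 = (√34*√936/17)*241 = (√34*(6*√26)/17)*241 = (12*√221/17)*241 = 2892*√221/17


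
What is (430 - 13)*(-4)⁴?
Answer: 106752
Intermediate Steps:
(430 - 13)*(-4)⁴ = 417*256 = 106752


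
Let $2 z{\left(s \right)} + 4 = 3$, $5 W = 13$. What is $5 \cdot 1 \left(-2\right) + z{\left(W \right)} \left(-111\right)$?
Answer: $\frac{91}{2} \approx 45.5$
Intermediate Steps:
$W = \frac{13}{5}$ ($W = \frac{1}{5} \cdot 13 = \frac{13}{5} \approx 2.6$)
$z{\left(s \right)} = - \frac{1}{2}$ ($z{\left(s \right)} = -2 + \frac{1}{2} \cdot 3 = -2 + \frac{3}{2} = - \frac{1}{2}$)
$5 \cdot 1 \left(-2\right) + z{\left(W \right)} \left(-111\right) = 5 \cdot 1 \left(-2\right) - - \frac{111}{2} = 5 \left(-2\right) + \frac{111}{2} = -10 + \frac{111}{2} = \frac{91}{2}$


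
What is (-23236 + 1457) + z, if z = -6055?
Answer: -27834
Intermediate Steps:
(-23236 + 1457) + z = (-23236 + 1457) - 6055 = -21779 - 6055 = -27834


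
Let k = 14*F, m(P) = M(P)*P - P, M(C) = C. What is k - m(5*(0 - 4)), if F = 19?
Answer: -154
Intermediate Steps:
m(P) = P² - P (m(P) = P*P - P = P² - P)
k = 266 (k = 14*19 = 266)
k - m(5*(0 - 4)) = 266 - 5*(0 - 4)*(-1 + 5*(0 - 4)) = 266 - 5*(-4)*(-1 + 5*(-4)) = 266 - (-20)*(-1 - 20) = 266 - (-20)*(-21) = 266 - 1*420 = 266 - 420 = -154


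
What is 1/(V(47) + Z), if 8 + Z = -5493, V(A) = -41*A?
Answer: -1/7428 ≈ -0.00013463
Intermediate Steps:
Z = -5501 (Z = -8 - 5493 = -5501)
1/(V(47) + Z) = 1/(-41*47 - 5501) = 1/(-1927 - 5501) = 1/(-7428) = -1/7428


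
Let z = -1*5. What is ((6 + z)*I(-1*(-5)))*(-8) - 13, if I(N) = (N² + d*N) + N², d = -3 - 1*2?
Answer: -213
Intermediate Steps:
d = -5 (d = -3 - 2 = -5)
z = -5
I(N) = -5*N + 2*N² (I(N) = (N² - 5*N) + N² = -5*N + 2*N²)
((6 + z)*I(-1*(-5)))*(-8) - 13 = ((6 - 5)*((-1*(-5))*(-5 + 2*(-1*(-5)))))*(-8) - 13 = (1*(5*(-5 + 2*5)))*(-8) - 13 = (1*(5*(-5 + 10)))*(-8) - 13 = (1*(5*5))*(-8) - 13 = (1*25)*(-8) - 13 = 25*(-8) - 13 = -200 - 13 = -213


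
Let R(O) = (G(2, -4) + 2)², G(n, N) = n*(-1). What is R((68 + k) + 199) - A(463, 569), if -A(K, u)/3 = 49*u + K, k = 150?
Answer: 85032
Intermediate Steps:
G(n, N) = -n
R(O) = 0 (R(O) = (-1*2 + 2)² = (-2 + 2)² = 0² = 0)
A(K, u) = -147*u - 3*K (A(K, u) = -3*(49*u + K) = -3*(K + 49*u) = -147*u - 3*K)
R((68 + k) + 199) - A(463, 569) = 0 - (-147*569 - 3*463) = 0 - (-83643 - 1389) = 0 - 1*(-85032) = 0 + 85032 = 85032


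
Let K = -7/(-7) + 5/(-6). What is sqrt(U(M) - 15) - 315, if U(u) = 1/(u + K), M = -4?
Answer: -315 + 3*I*sqrt(897)/23 ≈ -315.0 + 3.9065*I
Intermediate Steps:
K = 1/6 (K = -7*(-1/7) + 5*(-1/6) = 1 - 5/6 = 1/6 ≈ 0.16667)
U(u) = 1/(1/6 + u) (U(u) = 1/(u + 1/6) = 1/(1/6 + u))
sqrt(U(M) - 15) - 315 = sqrt(6/(1 + 6*(-4)) - 15) - 315 = sqrt(6/(1 - 24) - 15) - 315 = sqrt(6/(-23) - 15) - 315 = sqrt(6*(-1/23) - 15) - 315 = sqrt(-6/23 - 15) - 315 = sqrt(-351/23) - 315 = 3*I*sqrt(897)/23 - 315 = -315 + 3*I*sqrt(897)/23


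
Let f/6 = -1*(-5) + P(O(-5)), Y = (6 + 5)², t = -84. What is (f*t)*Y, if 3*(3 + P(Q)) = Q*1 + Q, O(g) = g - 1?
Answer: 121968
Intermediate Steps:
Y = 121 (Y = 11² = 121)
O(g) = -1 + g
P(Q) = -3 + 2*Q/3 (P(Q) = -3 + (Q*1 + Q)/3 = -3 + (Q + Q)/3 = -3 + (2*Q)/3 = -3 + 2*Q/3)
f = -12 (f = 6*(-1*(-5) + (-3 + 2*(-1 - 5)/3)) = 6*(5 + (-3 + (⅔)*(-6))) = 6*(5 + (-3 - 4)) = 6*(5 - 7) = 6*(-2) = -12)
(f*t)*Y = -12*(-84)*121 = 1008*121 = 121968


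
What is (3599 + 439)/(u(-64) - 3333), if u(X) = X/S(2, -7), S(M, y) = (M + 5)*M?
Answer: -28266/23363 ≈ -1.2099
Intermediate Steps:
S(M, y) = M*(5 + M) (S(M, y) = (5 + M)*M = M*(5 + M))
u(X) = X/14 (u(X) = X/((2*(5 + 2))) = X/((2*7)) = X/14)
(3599 + 439)/(u(-64) - 3333) = (3599 + 439)/((1/14)*(-64) - 3333) = 4038/(-32/7 - 3333) = 4038/(-23363/7) = 4038*(-7/23363) = -28266/23363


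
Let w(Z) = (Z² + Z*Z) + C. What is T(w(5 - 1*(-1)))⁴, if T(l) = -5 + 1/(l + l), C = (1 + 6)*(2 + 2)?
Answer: 996005996001/1600000000 ≈ 622.50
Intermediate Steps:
C = 28 (C = 7*4 = 28)
w(Z) = 28 + 2*Z² (w(Z) = (Z² + Z*Z) + 28 = (Z² + Z²) + 28 = 2*Z² + 28 = 28 + 2*Z²)
T(l) = -5 + 1/(2*l)
T(w(5 - 1*(-1)))⁴ = (-5 + 1/(2*(28 + 2*(5 - 1*(-1))²)))⁴ = (-5 + 1/(2*(28 + 2*(5 + 1)²)))⁴ = (-5 + 1/(2*(28 + 2*6²)))⁴ = (-5 + 1/(2*(28 + 2*36)))⁴ = (-5 + 1/(2*(28 + 72)))⁴ = (-5 + (½)/100)⁴ = (-5 + (½)*(1/100))⁴ = (-5 + 1/200)⁴ = (-999/200)⁴ = 996005996001/1600000000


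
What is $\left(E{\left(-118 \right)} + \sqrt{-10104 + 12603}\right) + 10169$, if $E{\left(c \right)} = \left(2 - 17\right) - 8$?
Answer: $10146 + 7 \sqrt{51} \approx 10196.0$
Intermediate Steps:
$E{\left(c \right)} = -23$ ($E{\left(c \right)} = -15 - 8 = -23$)
$\left(E{\left(-118 \right)} + \sqrt{-10104 + 12603}\right) + 10169 = \left(-23 + \sqrt{-10104 + 12603}\right) + 10169 = \left(-23 + \sqrt{2499}\right) + 10169 = \left(-23 + 7 \sqrt{51}\right) + 10169 = 10146 + 7 \sqrt{51}$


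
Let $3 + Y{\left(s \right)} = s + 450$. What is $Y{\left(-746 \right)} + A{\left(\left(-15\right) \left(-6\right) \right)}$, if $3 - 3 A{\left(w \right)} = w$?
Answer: $-328$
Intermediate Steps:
$A{\left(w \right)} = 1 - \frac{w}{3}$
$Y{\left(s \right)} = 447 + s$ ($Y{\left(s \right)} = -3 + \left(s + 450\right) = -3 + \left(450 + s\right) = 447 + s$)
$Y{\left(-746 \right)} + A{\left(\left(-15\right) \left(-6\right) \right)} = \left(447 - 746\right) + \left(1 - \frac{\left(-15\right) \left(-6\right)}{3}\right) = -299 + \left(1 - 30\right) = -299 - 29 = -328$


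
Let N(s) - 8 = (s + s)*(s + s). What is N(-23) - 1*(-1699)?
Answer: 3823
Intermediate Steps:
N(s) = 8 + 4*s**2 (N(s) = 8 + (s + s)*(s + s) = 8 + (2*s)*(2*s) = 8 + 4*s**2)
N(-23) - 1*(-1699) = (8 + 4*(-23)**2) - 1*(-1699) = (8 + 4*529) + 1699 = (8 + 2116) + 1699 = 2124 + 1699 = 3823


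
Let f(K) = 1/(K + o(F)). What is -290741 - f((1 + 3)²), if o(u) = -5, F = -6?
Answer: -3198152/11 ≈ -2.9074e+5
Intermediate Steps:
f(K) = 1/(-5 + K) (f(K) = 1/(K - 5) = 1/(-5 + K))
-290741 - f((1 + 3)²) = -290741 - 1/(-5 + (1 + 3)²) = -290741 - 1/(-5 + 4²) = -290741 - 1/(-5 + 16) = -290741 - 1/11 = -3198152/11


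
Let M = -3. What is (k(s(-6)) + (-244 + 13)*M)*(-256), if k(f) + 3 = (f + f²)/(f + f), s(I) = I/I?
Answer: -176896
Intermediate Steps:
s(I) = 1
k(f) = -3 + (f + f²)/(2*f) (k(f) = -3 + (f + f²)/(f + f) = -3 + (f + f²)/((2*f)) = -3 + (f + f²)*(1/(2*f)) = -3 + (f + f²)/(2*f))
(k(s(-6)) + (-244 + 13)*M)*(-256) = ((-5/2 + (½)*1) + (-244 + 13)*(-3))*(-256) = ((-5/2 + ½) - 231*(-3))*(-256) = (-2 + 693)*(-256) = 691*(-256) = -176896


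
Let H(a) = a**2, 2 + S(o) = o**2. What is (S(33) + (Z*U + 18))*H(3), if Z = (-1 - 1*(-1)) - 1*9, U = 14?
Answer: 8811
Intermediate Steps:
Z = -9 (Z = (-1 + 1) - 9 = 0 - 9 = -9)
S(o) = -2 + o**2
(S(33) + (Z*U + 18))*H(3) = ((-2 + 33**2) + (-9*14 + 18))*3**2 = ((-2 + 1089) + (-126 + 18))*9 = (1087 - 108)*9 = 979*9 = 8811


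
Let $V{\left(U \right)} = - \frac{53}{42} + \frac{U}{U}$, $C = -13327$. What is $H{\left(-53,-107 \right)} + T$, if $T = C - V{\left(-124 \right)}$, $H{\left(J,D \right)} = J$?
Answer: $- \frac{561949}{42} \approx -13380.0$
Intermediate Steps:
$V{\left(U \right)} = - \frac{11}{42}$ ($V{\left(U \right)} = \left(-53\right) \frac{1}{42} + 1 = - \frac{53}{42} + 1 = - \frac{11}{42}$)
$T = - \frac{559723}{42}$ ($T = -13327 - - \frac{11}{42} = -13327 + \frac{11}{42} = - \frac{559723}{42} \approx -13327.0$)
$H{\left(-53,-107 \right)} + T = -53 - \frac{559723}{42} = - \frac{561949}{42}$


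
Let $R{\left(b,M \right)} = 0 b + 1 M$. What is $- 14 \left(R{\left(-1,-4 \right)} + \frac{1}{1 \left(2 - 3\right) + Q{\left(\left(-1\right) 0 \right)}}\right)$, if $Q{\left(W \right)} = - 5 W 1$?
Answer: $70$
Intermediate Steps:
$R{\left(b,M \right)} = M$ ($R{\left(b,M \right)} = 0 + M = M$)
$Q{\left(W \right)} = - 5 W$
$- 14 \left(R{\left(-1,-4 \right)} + \frac{1}{1 \left(2 - 3\right) + Q{\left(\left(-1\right) 0 \right)}}\right) = - 14 \left(-4 + \frac{1}{1 \left(2 - 3\right) - 5 \left(\left(-1\right) 0\right)}\right) = - 14 \left(-4 + \frac{1}{1 \left(-1\right) - 0}\right) = - 14 \left(-4 + \frac{1}{-1 + 0}\right) = - 14 \left(-4 + \frac{1}{-1}\right) = - 14 \left(-4 - 1\right) = \left(-14\right) \left(-5\right) = 70$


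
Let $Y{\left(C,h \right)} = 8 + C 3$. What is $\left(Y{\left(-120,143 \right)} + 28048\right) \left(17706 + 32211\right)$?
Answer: $1382501232$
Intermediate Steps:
$Y{\left(C,h \right)} = 8 + 3 C$
$\left(Y{\left(-120,143 \right)} + 28048\right) \left(17706 + 32211\right) = \left(\left(8 + 3 \left(-120\right)\right) + 28048\right) \left(17706 + 32211\right) = \left(\left(8 - 360\right) + 28048\right) 49917 = \left(-352 + 28048\right) 49917 = 27696 \cdot 49917 = 1382501232$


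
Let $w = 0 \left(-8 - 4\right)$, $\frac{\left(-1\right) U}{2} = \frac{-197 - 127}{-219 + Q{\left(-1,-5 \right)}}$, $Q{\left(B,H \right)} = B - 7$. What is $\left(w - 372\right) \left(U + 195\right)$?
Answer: $- \frac{16225524}{227} \approx -71478.0$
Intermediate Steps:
$Q{\left(B,H \right)} = -7 + B$ ($Q{\left(B,H \right)} = B - 7 = -7 + B$)
$U = - \frac{648}{227}$ ($U = - 2 \frac{-197 - 127}{-219 - 8} = - 2 \left(- \frac{324}{-219 - 8}\right) = - 2 \left(- \frac{324}{-227}\right) = - 2 \left(\left(-324\right) \left(- \frac{1}{227}\right)\right) = \left(-2\right) \frac{324}{227} = - \frac{648}{227} \approx -2.8546$)
$w = 0$ ($w = 0 \left(-12\right) = 0$)
$\left(w - 372\right) \left(U + 195\right) = \left(0 - 372\right) \left(- \frac{648}{227} + 195\right) = \left(-372\right) \frac{43617}{227} = - \frac{16225524}{227}$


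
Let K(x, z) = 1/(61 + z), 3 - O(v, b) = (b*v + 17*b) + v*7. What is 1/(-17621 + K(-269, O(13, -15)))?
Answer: -423/7453682 ≈ -5.6750e-5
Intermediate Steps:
O(v, b) = 3 - 17*b - 7*v - b*v (O(v, b) = 3 - ((b*v + 17*b) + v*7) = 3 - ((17*b + b*v) + 7*v) = 3 - (7*v + 17*b + b*v) = 3 + (-17*b - 7*v - b*v) = 3 - 17*b - 7*v - b*v)
1/(-17621 + K(-269, O(13, -15))) = 1/(-17621 + 1/(61 + (3 - 17*(-15) - 7*13 - 1*(-15)*13))) = 1/(-17621 + 1/(61 + (3 + 255 - 91 + 195))) = 1/(-17621 + 1/(61 + 362)) = 1/(-17621 + 1/423) = 1/(-7453682/423) = -423/7453682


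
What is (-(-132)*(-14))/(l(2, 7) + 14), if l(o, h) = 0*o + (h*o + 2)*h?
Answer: -44/3 ≈ -14.667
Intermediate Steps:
l(o, h) = h*(2 + h*o) (l(o, h) = 0 + (2 + h*o)*h = 0 + h*(2 + h*o) = h*(2 + h*o))
(-(-132)*(-14))/(l(2, 7) + 14) = (-(-132)*(-14))/(7*(2 + 7*2) + 14) = (-44*42)/(7*(2 + 14) + 14) = -1848/(7*16 + 14) = -1848/(112 + 14) = -1848/126 = -1848*1/126 = -44/3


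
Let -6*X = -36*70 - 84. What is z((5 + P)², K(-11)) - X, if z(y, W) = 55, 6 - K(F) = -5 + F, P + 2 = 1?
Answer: -379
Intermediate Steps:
P = -1 (P = -2 + 1 = -1)
K(F) = 11 - F (K(F) = 6 - (-5 + F) = 6 + (5 - F) = 11 - F)
X = 434 (X = -(-36*70 - 84)/6 = -(-2520 - 84)/6 = -⅙*(-2604) = 434)
z((5 + P)², K(-11)) - X = 55 - 1*434 = 55 - 434 = -379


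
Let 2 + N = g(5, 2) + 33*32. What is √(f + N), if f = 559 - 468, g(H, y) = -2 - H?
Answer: √1138 ≈ 33.734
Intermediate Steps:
N = 1047 (N = -2 + ((-2 - 1*5) + 33*32) = -2 + ((-2 - 5) + 1056) = -2 + (-7 + 1056) = -2 + 1049 = 1047)
f = 91
√(f + N) = √(91 + 1047) = √1138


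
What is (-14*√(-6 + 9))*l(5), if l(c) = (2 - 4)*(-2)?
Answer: -56*√3 ≈ -96.995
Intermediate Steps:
l(c) = 4 (l(c) = -2*(-2) = 4)
(-14*√(-6 + 9))*l(5) = -14*√(-6 + 9)*4 = -14*√3*4 = -56*√3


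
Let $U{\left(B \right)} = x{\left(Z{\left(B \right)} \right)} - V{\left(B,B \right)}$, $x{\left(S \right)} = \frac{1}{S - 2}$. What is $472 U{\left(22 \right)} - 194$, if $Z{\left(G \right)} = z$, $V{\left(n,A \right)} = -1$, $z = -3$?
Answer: $\frac{918}{5} \approx 183.6$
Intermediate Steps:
$Z{\left(G \right)} = -3$
$x{\left(S \right)} = \frac{1}{-2 + S}$
$U{\left(B \right)} = \frac{4}{5}$ ($U{\left(B \right)} = \frac{1}{-2 - 3} - -1 = \frac{1}{-5} + 1 = - \frac{1}{5} + 1 = \frac{4}{5}$)
$472 U{\left(22 \right)} - 194 = 472 \cdot \frac{4}{5} - 194 = \frac{1888}{5} - 194 = \frac{918}{5}$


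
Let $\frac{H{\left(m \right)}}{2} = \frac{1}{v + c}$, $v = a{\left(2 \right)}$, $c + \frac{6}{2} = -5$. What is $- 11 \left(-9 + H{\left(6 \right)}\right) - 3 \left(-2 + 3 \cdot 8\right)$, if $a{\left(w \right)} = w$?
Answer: $\frac{110}{3} \approx 36.667$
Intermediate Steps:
$c = -8$ ($c = -3 - 5 = -8$)
$v = 2$
$H{\left(m \right)} = - \frac{1}{3}$ ($H{\left(m \right)} = \frac{2}{2 - 8} = \frac{2}{-6} = 2 \left(- \frac{1}{6}\right) = - \frac{1}{3}$)
$- 11 \left(-9 + H{\left(6 \right)}\right) - 3 \left(-2 + 3 \cdot 8\right) = - 11 \left(-9 - \frac{1}{3}\right) - 3 \left(-2 + 3 \cdot 8\right) = \left(-11\right) \left(- \frac{28}{3}\right) - 3 \left(-2 + 24\right) = \frac{308}{3} - 66 = \frac{110}{3}$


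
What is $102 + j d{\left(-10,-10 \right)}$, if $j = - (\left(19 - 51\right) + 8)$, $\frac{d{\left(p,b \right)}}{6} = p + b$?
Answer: $-2778$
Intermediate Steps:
$d{\left(p,b \right)} = 6 b + 6 p$ ($d{\left(p,b \right)} = 6 \left(p + b\right) = 6 \left(b + p\right) = 6 b + 6 p$)
$j = 24$ ($j = - (-32 + 8) = \left(-1\right) \left(-24\right) = 24$)
$102 + j d{\left(-10,-10 \right)} = 102 + 24 \left(6 \left(-10\right) + 6 \left(-10\right)\right) = 102 + 24 \left(-60 - 60\right) = 102 + 24 \left(-120\right) = 102 - 2880 = -2778$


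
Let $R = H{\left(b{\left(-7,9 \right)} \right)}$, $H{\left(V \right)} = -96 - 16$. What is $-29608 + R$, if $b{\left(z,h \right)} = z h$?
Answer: $-29720$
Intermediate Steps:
$b{\left(z,h \right)} = h z$
$H{\left(V \right)} = -112$ ($H{\left(V \right)} = -96 - 16 = -112$)
$R = -112$
$-29608 + R = -29608 - 112 = -29720$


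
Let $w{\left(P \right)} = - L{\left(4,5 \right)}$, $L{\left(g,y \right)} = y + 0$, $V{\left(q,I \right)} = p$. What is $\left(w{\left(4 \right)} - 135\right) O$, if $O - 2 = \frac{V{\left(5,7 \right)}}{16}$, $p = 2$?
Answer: $- \frac{595}{2} \approx -297.5$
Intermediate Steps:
$V{\left(q,I \right)} = 2$
$L{\left(g,y \right)} = y$
$O = \frac{17}{8}$ ($O = 2 + \frac{2}{16} = 2 + 2 \cdot \frac{1}{16} = 2 + \frac{1}{8} = \frac{17}{8} \approx 2.125$)
$w{\left(P \right)} = -5$ ($w{\left(P \right)} = \left(-1\right) 5 = -5$)
$\left(w{\left(4 \right)} - 135\right) O = \left(-5 - 135\right) \frac{17}{8} = \left(-140\right) \frac{17}{8} = - \frac{595}{2}$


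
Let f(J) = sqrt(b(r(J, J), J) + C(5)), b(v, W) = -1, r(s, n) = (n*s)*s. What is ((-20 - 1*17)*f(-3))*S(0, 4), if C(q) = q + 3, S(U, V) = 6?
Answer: -222*sqrt(7) ≈ -587.36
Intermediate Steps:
r(s, n) = n*s**2
C(q) = 3 + q
f(J) = sqrt(7) (f(J) = sqrt(-1 + (3 + 5)) = sqrt(-1 + 8) = sqrt(7))
((-20 - 1*17)*f(-3))*S(0, 4) = ((-20 - 1*17)*sqrt(7))*6 = ((-20 - 17)*sqrt(7))*6 = -37*sqrt(7)*6 = -222*sqrt(7)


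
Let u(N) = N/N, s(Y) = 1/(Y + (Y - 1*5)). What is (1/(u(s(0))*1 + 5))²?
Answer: 1/36 ≈ 0.027778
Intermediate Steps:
s(Y) = 1/(-5 + 2*Y) (s(Y) = 1/(Y + (Y - 5)) = 1/(Y + (-5 + Y)) = 1/(-5 + 2*Y))
u(N) = 1
(1/(u(s(0))*1 + 5))² = (1/(1*1 + 5))² = (1/(1 + 5))² = (1/6)² = (⅙)² = 1/36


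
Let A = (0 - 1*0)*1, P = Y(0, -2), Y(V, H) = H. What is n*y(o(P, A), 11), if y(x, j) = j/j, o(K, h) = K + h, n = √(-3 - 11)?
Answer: I*√14 ≈ 3.7417*I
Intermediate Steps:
P = -2
A = 0 (A = (0 + 0)*1 = 0*1 = 0)
n = I*√14 (n = √(-14) = I*√14 ≈ 3.7417*I)
y(x, j) = 1
n*y(o(P, A), 11) = (I*√14)*1 = I*√14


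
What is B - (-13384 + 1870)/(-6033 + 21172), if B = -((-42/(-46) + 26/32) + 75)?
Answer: -423212513/5571152 ≈ -75.965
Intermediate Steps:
B = -28235/368 (B = -((-42*(-1/46) + 26*(1/32)) + 75) = -((21/23 + 13/16) + 75) = -(635/368 + 75) = -1*28235/368 = -28235/368 ≈ -76.726)
B - (-13384 + 1870)/(-6033 + 21172) = -28235/368 - (-13384 + 1870)/(-6033 + 21172) = -28235/368 - (-11514)/15139 = -28235/368 - 1*(-11514/15139) = -28235/368 + 11514/15139 = -423212513/5571152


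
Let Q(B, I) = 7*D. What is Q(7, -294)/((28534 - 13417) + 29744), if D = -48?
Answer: -336/44861 ≈ -0.0074898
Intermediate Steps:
Q(B, I) = -336 (Q(B, I) = 7*(-48) = -336)
Q(7, -294)/((28534 - 13417) + 29744) = -336/((28534 - 13417) + 29744) = -336/(15117 + 29744) = -336/44861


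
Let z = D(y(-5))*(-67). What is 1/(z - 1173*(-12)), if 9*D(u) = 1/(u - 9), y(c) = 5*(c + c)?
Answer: 531/7474423 ≈ 7.1042e-5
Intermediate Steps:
y(c) = 10*c (y(c) = 5*(2*c) = 10*c)
D(u) = 1/(9*(-9 + u)) (D(u) = 1/(9*(u - 9)) = 1/(9*(-9 + u)))
z = 67/531 (z = (1/(9*(-9 + 10*(-5))))*(-67) = (1/(9*(-9 - 50)))*(-67) = ((⅑)/(-59))*(-67) = ((⅑)*(-1/59))*(-67) = -1/531*(-67) = 67/531 ≈ 0.12618)
1/(z - 1173*(-12)) = 1/(67/531 - 1173*(-12)) = 1/(67/531 + 14076) = 1/(7474423/531) = 531/7474423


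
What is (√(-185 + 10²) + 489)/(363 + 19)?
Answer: 489/382 + I*√85/382 ≈ 1.2801 + 0.024135*I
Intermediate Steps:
(√(-185 + 10²) + 489)/(363 + 19) = (√(-185 + 100) + 489)/382 = (√(-85) + 489)*(1/382) = (I*√85 + 489)*(1/382) = (489 + I*√85)*(1/382) = 489/382 + I*√85/382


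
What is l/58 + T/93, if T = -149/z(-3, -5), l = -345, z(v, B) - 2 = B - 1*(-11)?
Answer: -132661/21576 ≈ -6.1485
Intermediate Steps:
z(v, B) = 13 + B (z(v, B) = 2 + (B - 1*(-11)) = 2 + (B + 11) = 2 + (11 + B) = 13 + B)
T = -149/8 (T = -149/(13 - 5) = -149/8 ≈ -18.625)
l/58 + T/93 = -345/58 - 149/8/93 = -345*1/58 - 149/8*1/93 = -345/58 - 149/744 = -132661/21576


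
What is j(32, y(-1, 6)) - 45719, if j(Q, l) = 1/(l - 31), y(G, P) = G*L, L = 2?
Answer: -1508728/33 ≈ -45719.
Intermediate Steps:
y(G, P) = 2*G (y(G, P) = G*2 = 2*G)
j(Q, l) = 1/(-31 + l)
j(32, y(-1, 6)) - 45719 = 1/(-31 + 2*(-1)) - 45719 = 1/(-31 - 2) - 45719 = 1/(-33) - 45719 = -1/33 - 45719 = -1508728/33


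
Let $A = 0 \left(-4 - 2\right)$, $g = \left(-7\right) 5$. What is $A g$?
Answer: $0$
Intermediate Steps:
$g = -35$
$A = 0$ ($A = 0 \left(-6\right) = 0$)
$A g = 0 \left(-35\right) = 0$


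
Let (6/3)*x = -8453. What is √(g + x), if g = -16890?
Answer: I*√84466/2 ≈ 145.32*I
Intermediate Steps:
x = -8453/2 (x = (½)*(-8453) = -8453/2 ≈ -4226.5)
√(g + x) = √(-16890 - 8453/2) = √(-42233/2) = I*√84466/2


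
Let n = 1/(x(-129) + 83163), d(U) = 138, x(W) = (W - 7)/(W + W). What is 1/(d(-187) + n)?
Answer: 10728095/1480477239 ≈ 0.0072464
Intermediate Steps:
x(W) = (-7 + W)/(2*W) (x(W) = (-7 + W)/((2*W)) = (-7 + W)*(1/(2*W)) = (-7 + W)/(2*W))
n = 129/10728095 (n = 1/((1/2)*(-7 - 129)/(-129) + 83163) = 1/((1/2)*(-1/129)*(-136) + 83163) = 1/(68/129 + 83163) = 1/(10728095/129) = 129/10728095 ≈ 1.2024e-5)
1/(d(-187) + n) = 1/(138 + 129/10728095) = 1/(1480477239/10728095) = 10728095/1480477239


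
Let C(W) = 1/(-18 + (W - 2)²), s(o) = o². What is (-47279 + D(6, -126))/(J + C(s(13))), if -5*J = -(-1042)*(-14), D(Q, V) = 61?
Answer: -6580064390/406582153 ≈ -16.184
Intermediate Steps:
C(W) = 1/(-18 + (-2 + W)²)
J = 14588/5 (J = -(-1)*(-1042*(-14))/5 = -(-1)*14588/5 = -⅕*(-14588) = 14588/5 ≈ 2917.6)
(-47279 + D(6, -126))/(J + C(s(13))) = (-47279 + 61)/(14588/5 + 1/(-18 + (-2 + 13²)²)) = -47218/(14588/5 + 1/(-18 + (-2 + 169)²)) = -47218/(14588/5 + 1/(-18 + 167²)) = -47218/(14588/5 + 1/(-18 + 27889)) = -47218/(14588/5 + 1/27871) = -47218/406582153/139355 = -47218*139355/406582153 = -6580064390/406582153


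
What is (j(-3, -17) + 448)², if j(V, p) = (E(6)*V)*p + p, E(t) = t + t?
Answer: 1087849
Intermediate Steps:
E(t) = 2*t
j(V, p) = p + 12*V*p (j(V, p) = ((2*6)*V)*p + p = (12*V)*p + p = 12*V*p + p = p + 12*V*p)
(j(-3, -17) + 448)² = (-17*(1 + 12*(-3)) + 448)² = (-17*(1 - 36) + 448)² = (-17*(-35) + 448)² = (595 + 448)² = 1043² = 1087849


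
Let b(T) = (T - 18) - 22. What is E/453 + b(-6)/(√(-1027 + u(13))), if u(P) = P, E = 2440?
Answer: 2440/453 + 23*I*√6/39 ≈ 5.3863 + 1.4446*I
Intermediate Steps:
b(T) = -40 + T (b(T) = (-18 + T) - 22 = -40 + T)
E/453 + b(-6)/(√(-1027 + u(13))) = 2440/453 + (-40 - 6)/(√(-1027 + 13)) = 2440*(1/453) - 46*(-I*√6/78) = 2440/453 - 46*(-I*√6/78) = 2440/453 - (-23)*I*√6/39 = 2440/453 + 23*I*√6/39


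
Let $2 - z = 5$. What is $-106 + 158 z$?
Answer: $-580$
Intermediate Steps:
$z = -3$ ($z = 2 - 5 = -3$)
$-106 + 158 z = -106 + 158 \left(-3\right) = -106 - 474 = -580$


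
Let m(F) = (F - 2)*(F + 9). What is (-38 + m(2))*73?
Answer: -2774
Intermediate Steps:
m(F) = (-2 + F)*(9 + F)
(-38 + m(2))*73 = (-38 + (-18 + 2**2 + 7*2))*73 = (-38 + (-18 + 4 + 14))*73 = (-38 + 0)*73 = -38*73 = -2774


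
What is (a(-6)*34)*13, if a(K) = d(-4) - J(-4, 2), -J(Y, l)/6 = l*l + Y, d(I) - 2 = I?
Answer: -884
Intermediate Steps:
d(I) = 2 + I
J(Y, l) = -6*Y - 6*l² (J(Y, l) = -6*(l*l + Y) = -6*(l² + Y) = -6*(Y + l²) = -6*Y - 6*l²)
a(K) = -2 (a(K) = (2 - 4) - (-6*(-4) - 6*2²) = -2 - (24 - 6*4) = -2 - (24 - 24) = -2 - 1*0 = -2 + 0 = -2)
(a(-6)*34)*13 = -2*34*13 = -68*13 = -884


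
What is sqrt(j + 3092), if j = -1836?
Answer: 2*sqrt(314) ≈ 35.440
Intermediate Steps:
sqrt(j + 3092) = sqrt(-1836 + 3092) = sqrt(1256) = 2*sqrt(314)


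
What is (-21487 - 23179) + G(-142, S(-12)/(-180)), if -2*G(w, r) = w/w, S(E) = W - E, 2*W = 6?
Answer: -89333/2 ≈ -44667.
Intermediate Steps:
W = 3 (W = (½)*6 = 3)
S(E) = 3 - E
G(w, r) = -½ (G(w, r) = -w/(2*w) = -½*1 = -½)
(-21487 - 23179) + G(-142, S(-12)/(-180)) = (-21487 - 23179) - ½ = -44666 - ½ = -89333/2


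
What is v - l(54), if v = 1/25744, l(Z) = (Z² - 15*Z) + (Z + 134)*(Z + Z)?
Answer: -576923039/25744 ≈ -22410.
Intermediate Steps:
l(Z) = Z² - 15*Z + 2*Z*(134 + Z) (l(Z) = (Z² - 15*Z) + (134 + Z)*(2*Z) = (Z² - 15*Z) + 2*Z*(134 + Z) = Z² - 15*Z + 2*Z*(134 + Z))
v = 1/25744 ≈ 3.8844e-5
v - l(54) = 1/25744 - 54*(253 + 3*54) = 1/25744 - 54*(253 + 162) = 1/25744 - 54*415 = 1/25744 - 1*22410 = 1/25744 - 22410 = -576923039/25744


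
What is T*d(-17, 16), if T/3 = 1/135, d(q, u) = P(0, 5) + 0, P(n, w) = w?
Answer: 1/9 ≈ 0.11111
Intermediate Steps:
d(q, u) = 5 (d(q, u) = 5 + 0 = 5)
T = 1/45 (T = 3/135 = 3*(1/135) = 1/45 ≈ 0.022222)
T*d(-17, 16) = (1/45)*5 = 1/9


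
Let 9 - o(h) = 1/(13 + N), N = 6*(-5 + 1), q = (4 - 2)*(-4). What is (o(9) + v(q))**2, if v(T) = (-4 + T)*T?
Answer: 1336336/121 ≈ 11044.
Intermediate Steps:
q = -8 (q = 2*(-4) = -8)
N = -24 (N = 6*(-4) = -24)
o(h) = 100/11 (o(h) = 9 - 1/(13 - 24) = 9 - 1/(-11) = 9 - 1*(-1/11) = 9 + 1/11 = 100/11)
v(T) = T*(-4 + T)
(o(9) + v(q))**2 = (100/11 - 8*(-4 - 8))**2 = (100/11 - 8*(-12))**2 = (100/11 + 96)**2 = (1156/11)**2 = 1336336/121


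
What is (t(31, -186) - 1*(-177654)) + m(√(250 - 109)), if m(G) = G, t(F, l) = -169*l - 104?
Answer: 208984 + √141 ≈ 2.0900e+5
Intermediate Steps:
t(F, l) = -104 - 169*l
(t(31, -186) - 1*(-177654)) + m(√(250 - 109)) = ((-104 - 169*(-186)) - 1*(-177654)) + √(250 - 109) = ((-104 + 31434) + 177654) + √141 = (31330 + 177654) + √141 = 208984 + √141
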